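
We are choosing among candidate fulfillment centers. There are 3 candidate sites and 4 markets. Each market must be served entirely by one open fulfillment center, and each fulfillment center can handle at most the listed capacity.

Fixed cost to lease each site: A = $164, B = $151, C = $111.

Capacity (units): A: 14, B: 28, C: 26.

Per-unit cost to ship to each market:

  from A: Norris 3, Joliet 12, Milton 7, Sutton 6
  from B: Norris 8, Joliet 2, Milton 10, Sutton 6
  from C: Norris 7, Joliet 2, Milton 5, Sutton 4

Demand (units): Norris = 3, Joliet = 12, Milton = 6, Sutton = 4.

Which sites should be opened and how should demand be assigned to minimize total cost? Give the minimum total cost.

Minimum total cost: 202

Open {C}: Norris→C 7·3=21, Joliet→C 2·12=24, Milton→C 5·6=30, Sutton→C 4·4=16.
Loads: C carries 25/26. Service 91; fixed 111; total 202.
Next best feasible plan costs 283.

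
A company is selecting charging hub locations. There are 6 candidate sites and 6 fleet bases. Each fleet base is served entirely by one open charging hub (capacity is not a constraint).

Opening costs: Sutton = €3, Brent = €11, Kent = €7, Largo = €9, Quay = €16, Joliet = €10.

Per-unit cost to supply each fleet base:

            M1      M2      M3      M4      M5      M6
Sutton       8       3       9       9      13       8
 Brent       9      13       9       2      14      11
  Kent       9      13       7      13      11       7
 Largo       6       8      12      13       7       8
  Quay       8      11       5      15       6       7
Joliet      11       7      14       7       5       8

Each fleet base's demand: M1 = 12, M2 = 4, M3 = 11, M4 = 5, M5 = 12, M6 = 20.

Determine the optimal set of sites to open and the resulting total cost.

Open Sutton, Brent, Largo, Quay and Joliet; minimum total cost 398.

For any fixed open set, each fleet base goes to its cheapest open site; total = fixed + service.
{Sutton, Brent, Largo, Quay, Joliet}: M1→Largo 6·12=72, M2→Sutton 3·4=12, M3→Quay 5·11=55, M4→Brent 2·5=10, M5→Joliet 5·12=60, M6→Quay 7·20=140. Service 349; fixed 49; total 398.
{Sutton, Brent, Largo, Quay}: service 361 + fixed 39 = 400
{Sutton, Brent, Kent, Largo, Quay, Joliet}: service 349 + fixed 56 = 405
{Sutton}: service 568 + fixed 3 = 571
No other subset beats 398.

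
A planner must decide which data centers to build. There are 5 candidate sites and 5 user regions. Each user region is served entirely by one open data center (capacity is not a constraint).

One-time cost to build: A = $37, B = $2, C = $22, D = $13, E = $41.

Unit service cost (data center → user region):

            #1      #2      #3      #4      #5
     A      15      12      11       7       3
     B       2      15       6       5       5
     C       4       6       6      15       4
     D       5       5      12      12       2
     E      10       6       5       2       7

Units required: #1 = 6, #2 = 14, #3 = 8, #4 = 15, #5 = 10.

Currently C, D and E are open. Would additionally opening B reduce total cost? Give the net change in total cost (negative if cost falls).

Current service cost with {C, D, E}: 184.
Adding B: each user region re-picks its cheapest; new service cost 172, saving 12.
Extra fixed cost: 2. Net change = 2 − 12 = -10.
(Totals: 260 → 250.)

Yes — net change −10 (cost falls by 10).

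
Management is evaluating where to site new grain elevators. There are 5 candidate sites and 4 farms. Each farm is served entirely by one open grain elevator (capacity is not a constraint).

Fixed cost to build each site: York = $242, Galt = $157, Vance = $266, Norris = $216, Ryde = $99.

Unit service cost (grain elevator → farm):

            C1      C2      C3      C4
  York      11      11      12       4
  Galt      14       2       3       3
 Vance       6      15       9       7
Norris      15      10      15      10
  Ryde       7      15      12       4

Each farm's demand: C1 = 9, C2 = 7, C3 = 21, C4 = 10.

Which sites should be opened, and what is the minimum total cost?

For any fixed open set, each farm goes to its cheapest open site; total = fixed + service.
{Galt}: C1→Galt 14·9=126, C2→Galt 2·7=14, C3→Galt 3·21=63, C4→Galt 3·10=30. Service 233; fixed 157; total 390.
{Galt, Ryde}: C1→Ryde 7·9=63, C2→Galt 2·7=14, C3→Galt 3·21=63, C4→Galt 3·10=30. Service 170; fixed 256; total 426.
{Ryde}: service 460 + fixed 99 = 559
{York, Galt, Vance, Norris, Ryde}: C1→Vance 6·9=54, C2→Galt 2·7=14, C3→Galt 3·21=63, C4→Galt 3·10=30. Service 161; fixed 980; total 1141.
No other subset beats 390.

Open Galt only; minimum total cost 390.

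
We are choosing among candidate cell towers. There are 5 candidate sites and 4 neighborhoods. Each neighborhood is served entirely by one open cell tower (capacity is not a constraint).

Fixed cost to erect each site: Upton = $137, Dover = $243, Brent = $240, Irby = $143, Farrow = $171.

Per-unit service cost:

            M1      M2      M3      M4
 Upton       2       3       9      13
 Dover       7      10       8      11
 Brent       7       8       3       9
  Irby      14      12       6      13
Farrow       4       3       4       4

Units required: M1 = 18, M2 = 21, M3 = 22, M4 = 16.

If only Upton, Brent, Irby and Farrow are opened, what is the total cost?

Total cost: 920

Each neighborhood is assigned to its cheapest site among the open ones.
{Upton, Brent, Irby, Farrow}: M1→Upton 2·18=36, M2→Upton 3·21=63, M3→Brent 3·22=66, M4→Farrow 4·16=64. Service 229; fixed 691; total 920.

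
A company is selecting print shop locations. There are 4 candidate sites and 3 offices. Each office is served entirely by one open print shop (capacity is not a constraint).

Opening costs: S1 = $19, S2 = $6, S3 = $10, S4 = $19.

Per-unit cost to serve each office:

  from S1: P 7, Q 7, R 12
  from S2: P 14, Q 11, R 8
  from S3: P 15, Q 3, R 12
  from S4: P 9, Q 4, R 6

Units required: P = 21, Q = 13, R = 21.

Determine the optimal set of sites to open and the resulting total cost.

For any fixed open set, each office goes to its cheapest open site; total = fixed + service.
{S1, S3, S4}: P→S1 7·21=147, Q→S3 3·13=39, R→S4 6·21=126. Service 312; fixed 48; total 360.
{S1, S4}: P→S1 7·21=147, Q→S4 4·13=52, R→S4 6·21=126. Service 325; fixed 38; total 363.
{S1, S2, S3, S4}: P→S1 7·21=147, Q→S3 3·13=39, R→S4 6·21=126. Service 312; fixed 54; total 366.
{S2}: P→S2 14·21=294, Q→S2 11·13=143, R→S2 8·21=168. Service 605; fixed 6; total 611.
No other subset beats 360.

Open S1, S3 and S4; minimum total cost 360.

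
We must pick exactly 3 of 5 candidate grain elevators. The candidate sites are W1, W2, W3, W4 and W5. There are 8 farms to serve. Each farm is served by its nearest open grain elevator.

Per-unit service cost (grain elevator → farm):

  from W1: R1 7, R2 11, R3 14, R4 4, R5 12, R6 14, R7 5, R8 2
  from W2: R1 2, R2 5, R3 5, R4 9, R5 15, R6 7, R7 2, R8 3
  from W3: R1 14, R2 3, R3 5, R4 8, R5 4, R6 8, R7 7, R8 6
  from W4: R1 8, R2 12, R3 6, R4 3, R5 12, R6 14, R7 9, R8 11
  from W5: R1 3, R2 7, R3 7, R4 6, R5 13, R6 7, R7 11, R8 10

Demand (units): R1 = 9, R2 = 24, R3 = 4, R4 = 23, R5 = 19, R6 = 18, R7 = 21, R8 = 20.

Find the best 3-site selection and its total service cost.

With exactly 3 open, each farm uses its cheapest among the chosen.
{W2, W3, W4}: R1→W2 2·9=18, R2→W3 3·24=72, R3→W2 5·4=20, R4→W4 3·23=69, R5→W3 4·19=76, R6→W2 7·18=126, R7→W2 2·21=42, R8→W2 3·20=60. Service cost 483.
{W1, W2, W3}: service cost 486
{W2, W3, W5}: service cost 552
Among all 10 size-3 choices, {W2, W3, W4} is lowest.

Choose W2, W3 and W4; total service cost 483.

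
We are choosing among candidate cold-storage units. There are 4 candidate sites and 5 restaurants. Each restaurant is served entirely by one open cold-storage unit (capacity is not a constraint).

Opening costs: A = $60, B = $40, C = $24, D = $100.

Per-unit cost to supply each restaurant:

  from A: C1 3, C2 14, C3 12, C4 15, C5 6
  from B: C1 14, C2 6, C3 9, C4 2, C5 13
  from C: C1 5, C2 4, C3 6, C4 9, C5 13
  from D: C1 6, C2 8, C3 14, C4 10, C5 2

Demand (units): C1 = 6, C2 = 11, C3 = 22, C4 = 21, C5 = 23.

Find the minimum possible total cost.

Minimum total cost: 458

For any fixed open set, each restaurant goes to its cheapest open site; total = fixed + service.
{B, C, D}: C1→C 5·6=30, C2→C 4·11=44, C3→C 6·22=132, C4→B 2·21=42, C5→D 2·23=46. Service 294; fixed 164; total 458.
{A, B, C}: C1→A 3·6=18, C2→C 4·11=44, C3→C 6·22=132, C4→B 2·21=42, C5→A 6·23=138. Service 374; fixed 124; total 498.
{A, B, C, D}: C1→A 3·6=18, C2→C 4·11=44, C3→C 6·22=132, C4→B 2·21=42, C5→D 2·23=46. Service 282; fixed 224; total 506.
{C}: service 694 + fixed 24 = 718
No other subset beats 458.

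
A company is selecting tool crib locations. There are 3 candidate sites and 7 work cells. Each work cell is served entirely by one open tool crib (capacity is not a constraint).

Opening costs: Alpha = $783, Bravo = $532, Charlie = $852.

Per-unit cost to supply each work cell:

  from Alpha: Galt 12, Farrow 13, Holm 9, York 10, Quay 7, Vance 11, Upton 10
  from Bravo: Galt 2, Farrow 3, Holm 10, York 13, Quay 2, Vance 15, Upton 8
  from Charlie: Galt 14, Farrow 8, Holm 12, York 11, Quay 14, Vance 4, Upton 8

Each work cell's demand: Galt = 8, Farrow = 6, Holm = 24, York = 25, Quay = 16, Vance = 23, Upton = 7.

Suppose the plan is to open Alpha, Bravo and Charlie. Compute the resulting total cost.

Each work cell is assigned to its cheapest site among the open ones.
{Alpha, Bravo, Charlie}: Galt→Bravo 2·8=16, Farrow→Bravo 3·6=18, Holm→Alpha 9·24=216, York→Alpha 10·25=250, Quay→Bravo 2·16=32, Vance→Charlie 4·23=92, Upton→Bravo 8·7=56. Service 680; fixed 2167; total 2847.

Total cost: 2847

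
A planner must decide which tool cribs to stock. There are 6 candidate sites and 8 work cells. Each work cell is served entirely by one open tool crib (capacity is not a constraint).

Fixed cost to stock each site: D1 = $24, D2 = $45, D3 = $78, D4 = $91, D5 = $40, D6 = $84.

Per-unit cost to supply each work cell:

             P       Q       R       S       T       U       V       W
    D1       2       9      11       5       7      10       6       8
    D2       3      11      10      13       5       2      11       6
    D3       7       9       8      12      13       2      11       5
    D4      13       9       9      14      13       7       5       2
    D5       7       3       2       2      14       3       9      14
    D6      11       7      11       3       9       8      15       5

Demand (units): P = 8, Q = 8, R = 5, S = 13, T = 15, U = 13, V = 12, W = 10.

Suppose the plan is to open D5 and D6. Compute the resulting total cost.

Total cost: 572

Each work cell is assigned to its cheapest site among the open ones.
{D5, D6}: P→D5 7·8=56, Q→D5 3·8=24, R→D5 2·5=10, S→D5 2·13=26, T→D6 9·15=135, U→D5 3·13=39, V→D5 9·12=108, W→D6 5·10=50. Service 448; fixed 124; total 572.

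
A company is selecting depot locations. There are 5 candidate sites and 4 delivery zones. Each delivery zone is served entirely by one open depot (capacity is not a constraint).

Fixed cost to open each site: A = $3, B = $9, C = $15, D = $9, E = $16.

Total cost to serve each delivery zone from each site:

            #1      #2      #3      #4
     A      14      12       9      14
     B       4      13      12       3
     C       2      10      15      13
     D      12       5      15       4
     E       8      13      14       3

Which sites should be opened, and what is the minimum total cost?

Open A and B; minimum total cost 40.

For any fixed open set, each delivery zone goes to its cheapest open site; total = fixed + service.
{A, B}: #1→B 4, #2→A 12, #3→A 9, #4→B 3. Service 28; fixed 12; total 40.
{B}: #1→B 4, #2→B 13, #3→B 12, #4→B 3. Service 32; fixed 9; total 41.
{A, B, D}: service 21 + fixed 21 = 42
{A, B, C, D, E}: service 19 + fixed 52 = 71
No other subset beats 40.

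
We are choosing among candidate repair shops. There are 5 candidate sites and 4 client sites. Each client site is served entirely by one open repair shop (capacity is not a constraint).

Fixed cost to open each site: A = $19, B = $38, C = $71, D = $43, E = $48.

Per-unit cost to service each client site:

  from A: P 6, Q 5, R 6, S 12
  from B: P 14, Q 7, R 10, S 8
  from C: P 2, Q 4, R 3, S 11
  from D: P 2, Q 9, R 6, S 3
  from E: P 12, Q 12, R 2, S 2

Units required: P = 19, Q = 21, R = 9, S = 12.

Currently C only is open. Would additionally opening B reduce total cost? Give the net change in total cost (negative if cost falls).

No — net change +2 (cost rises by 2).

Current service cost with {C}: 281.
Adding B: each client site re-picks its cheapest; new service cost 245, saving 36.
Extra fixed cost: 38. Net change = 38 − 36 = 2.
(Totals: 352 → 354.)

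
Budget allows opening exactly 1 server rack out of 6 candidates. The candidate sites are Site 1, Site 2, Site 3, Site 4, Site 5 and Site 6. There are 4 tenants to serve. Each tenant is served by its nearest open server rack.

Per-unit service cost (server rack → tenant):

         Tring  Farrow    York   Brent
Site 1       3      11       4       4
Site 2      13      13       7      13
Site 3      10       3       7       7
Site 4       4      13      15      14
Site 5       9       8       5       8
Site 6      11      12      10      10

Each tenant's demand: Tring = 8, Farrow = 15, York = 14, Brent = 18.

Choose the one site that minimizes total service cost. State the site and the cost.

Choose Site 1 only; total service cost 317.

With exactly 1 open, each tenant uses its cheapest among the chosen.
{Site 1}: Tring→Site 1 3·8=24, Farrow→Site 1 11·15=165, York→Site 1 4·14=56, Brent→Site 1 4·18=72. Service cost 317.
{Site 3}: service cost 349
{Site 5}: service cost 406
Among all 6 size-1 choices, {Site 1} is lowest.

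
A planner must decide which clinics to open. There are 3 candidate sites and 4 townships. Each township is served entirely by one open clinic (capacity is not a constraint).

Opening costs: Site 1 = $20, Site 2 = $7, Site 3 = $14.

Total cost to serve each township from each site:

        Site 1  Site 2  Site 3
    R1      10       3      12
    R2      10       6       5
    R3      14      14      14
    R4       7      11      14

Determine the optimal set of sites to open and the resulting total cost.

For any fixed open set, each township goes to its cheapest open site; total = fixed + service.
{Site 2}: R1→Site 2 3, R2→Site 2 6, R3→Site 2 14, R4→Site 2 11. Service 34; fixed 7; total 41.
{Site 2, Site 3}: R1→Site 2 3, R2→Site 3 5, R3→Site 2 14, R4→Site 2 11. Service 33; fixed 21; total 54.
{Site 1, Site 2}: service 30 + fixed 27 = 57
{Site 1, Site 2, Site 3}: R1→Site 2 3, R2→Site 3 5, R3→Site 1 14, R4→Site 1 7. Service 29; fixed 41; total 70.
No other subset beats 41.

Open Site 2 only; minimum total cost 41.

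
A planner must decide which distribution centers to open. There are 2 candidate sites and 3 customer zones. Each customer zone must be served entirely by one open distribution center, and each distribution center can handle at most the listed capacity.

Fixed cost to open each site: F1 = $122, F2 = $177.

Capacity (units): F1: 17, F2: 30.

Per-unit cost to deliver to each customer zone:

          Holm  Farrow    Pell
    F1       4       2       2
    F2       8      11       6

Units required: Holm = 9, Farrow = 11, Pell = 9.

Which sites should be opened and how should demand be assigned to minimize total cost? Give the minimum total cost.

Minimum total cost: 424

Open {F2}: Holm→F2 8·9=72, Farrow→F2 11·11=121, Pell→F2 6·9=54.
Loads: F2 carries 29/30. Service 247; fixed 177; total 424.
Next best feasible plan costs 447.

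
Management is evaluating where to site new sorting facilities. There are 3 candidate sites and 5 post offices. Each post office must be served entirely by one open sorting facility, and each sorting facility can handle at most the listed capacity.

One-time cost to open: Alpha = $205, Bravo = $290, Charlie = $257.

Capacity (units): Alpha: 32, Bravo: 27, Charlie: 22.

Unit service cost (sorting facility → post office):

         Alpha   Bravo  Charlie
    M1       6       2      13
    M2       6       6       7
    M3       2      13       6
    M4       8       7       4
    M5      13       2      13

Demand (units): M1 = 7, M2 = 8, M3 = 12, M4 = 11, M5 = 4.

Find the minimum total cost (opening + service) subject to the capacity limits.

Minimum total cost: 666

Open {Alpha, Bravo}: M1→Bravo 2·7=14, M2→Alpha 6·8=48, M3→Alpha 2·12=24, M4→Bravo 7·11=77, M5→Bravo 2·4=8.
Loads: Alpha carries 20/32, Bravo carries 22/27. Service 171; fixed 495; total 666.
Next best feasible plan costs 672.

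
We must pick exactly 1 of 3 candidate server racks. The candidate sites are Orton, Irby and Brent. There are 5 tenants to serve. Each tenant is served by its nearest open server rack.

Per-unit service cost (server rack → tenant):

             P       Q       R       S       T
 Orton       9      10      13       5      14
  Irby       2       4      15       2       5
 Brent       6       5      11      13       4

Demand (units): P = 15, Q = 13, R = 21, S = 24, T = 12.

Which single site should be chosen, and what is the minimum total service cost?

Choose Irby only; total service cost 505.

With exactly 1 open, each tenant uses its cheapest among the chosen.
{Irby}: P→Irby 2·15=30, Q→Irby 4·13=52, R→Irby 15·21=315, S→Irby 2·24=48, T→Irby 5·12=60. Service cost 505.
{Brent}: service cost 746
{Orton}: service cost 826
Among all 3 size-1 choices, {Irby} is lowest.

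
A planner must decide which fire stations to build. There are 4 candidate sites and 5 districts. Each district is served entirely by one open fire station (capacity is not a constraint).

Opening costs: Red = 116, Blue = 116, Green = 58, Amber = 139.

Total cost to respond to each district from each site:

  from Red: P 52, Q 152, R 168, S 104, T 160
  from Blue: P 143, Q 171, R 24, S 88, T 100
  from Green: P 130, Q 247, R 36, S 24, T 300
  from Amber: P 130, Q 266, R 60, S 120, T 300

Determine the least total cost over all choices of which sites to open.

Minimum total cost: 598

For any fixed open set, each district goes to its cheapest open site; total = fixed + service.
{Red, Green}: P→Red 52, Q→Red 152, R→Green 36, S→Green 24, T→Red 160. Service 424; fixed 174; total 598.
{Blue, Green}: P→Green 130, Q→Blue 171, R→Blue 24, S→Green 24, T→Blue 100. Service 449; fixed 174; total 623.
{Red, Blue, Green}: service 352 + fixed 290 = 642
{Red, Blue, Green, Amber}: service 352 + fixed 429 = 781
No other subset beats 598.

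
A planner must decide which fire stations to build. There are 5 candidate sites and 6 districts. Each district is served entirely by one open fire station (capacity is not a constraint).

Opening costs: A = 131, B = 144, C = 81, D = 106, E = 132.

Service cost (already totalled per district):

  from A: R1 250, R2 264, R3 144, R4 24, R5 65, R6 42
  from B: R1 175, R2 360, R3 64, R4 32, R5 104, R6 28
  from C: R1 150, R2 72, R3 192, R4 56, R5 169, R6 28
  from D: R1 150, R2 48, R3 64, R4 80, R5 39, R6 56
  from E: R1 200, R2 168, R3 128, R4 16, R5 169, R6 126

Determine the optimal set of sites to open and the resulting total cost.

For any fixed open set, each district goes to its cheapest open site; total = fixed + service.
{D}: R1→D 150, R2→D 48, R3→D 64, R4→D 80, R5→D 39, R6→D 56. Service 437; fixed 106; total 543.
{C, D}: R1→C 150, R2→D 48, R3→D 64, R4→C 56, R5→D 39, R6→C 28. Service 385; fixed 187; total 572.
{A, D}: service 367 + fixed 237 = 604
{A, B, C, D, E}: service 345 + fixed 594 = 939
No other subset beats 543.

Open D only; minimum total cost 543.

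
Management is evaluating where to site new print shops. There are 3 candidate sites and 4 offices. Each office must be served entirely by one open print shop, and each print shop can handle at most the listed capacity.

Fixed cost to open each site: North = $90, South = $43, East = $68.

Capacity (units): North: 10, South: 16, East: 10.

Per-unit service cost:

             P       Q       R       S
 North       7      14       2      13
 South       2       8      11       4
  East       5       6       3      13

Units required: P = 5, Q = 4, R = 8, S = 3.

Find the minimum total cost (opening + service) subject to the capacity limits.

Open {South, East}: P→South 2·5=10, Q→South 8·4=32, R→East 3·8=24, S→South 4·3=12.
Loads: South carries 12/16, East carries 8/10. Service 78; fixed 111; total 189.
Next best feasible plan costs 203.

Minimum total cost: 189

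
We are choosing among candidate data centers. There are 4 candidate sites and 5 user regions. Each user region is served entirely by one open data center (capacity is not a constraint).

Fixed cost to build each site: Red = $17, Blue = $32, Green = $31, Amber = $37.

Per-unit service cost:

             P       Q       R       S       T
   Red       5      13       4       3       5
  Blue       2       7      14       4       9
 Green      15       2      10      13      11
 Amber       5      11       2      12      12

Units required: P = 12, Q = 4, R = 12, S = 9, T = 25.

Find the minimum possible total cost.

For any fixed open set, each user region goes to its cheapest open site; total = fixed + service.
{Red, Blue}: P→Blue 2·12=24, Q→Blue 7·4=28, R→Red 4·12=48, S→Red 3·9=27, T→Red 5·25=125. Service 252; fixed 49; total 301.
{Red, Blue, Green}: service 232 + fixed 80 = 312
{Red, Blue, Amber}: service 228 + fixed 86 = 314
{Red, Blue, Green, Amber}: service 208 + fixed 117 = 325
No other subset beats 301.

Minimum total cost: 301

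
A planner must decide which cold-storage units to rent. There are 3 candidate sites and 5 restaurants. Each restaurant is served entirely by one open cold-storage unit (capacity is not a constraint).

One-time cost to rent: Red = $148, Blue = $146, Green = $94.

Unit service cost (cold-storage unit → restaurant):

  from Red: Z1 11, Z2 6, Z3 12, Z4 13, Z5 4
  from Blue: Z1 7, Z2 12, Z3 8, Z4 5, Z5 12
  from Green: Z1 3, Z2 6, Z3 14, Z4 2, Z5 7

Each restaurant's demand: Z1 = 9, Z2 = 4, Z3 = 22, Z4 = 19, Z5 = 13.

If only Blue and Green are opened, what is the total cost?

Total cost: 596

Each restaurant is assigned to its cheapest site among the open ones.
{Blue, Green}: Z1→Green 3·9=27, Z2→Green 6·4=24, Z3→Blue 8·22=176, Z4→Green 2·19=38, Z5→Green 7·13=91. Service 356; fixed 240; total 596.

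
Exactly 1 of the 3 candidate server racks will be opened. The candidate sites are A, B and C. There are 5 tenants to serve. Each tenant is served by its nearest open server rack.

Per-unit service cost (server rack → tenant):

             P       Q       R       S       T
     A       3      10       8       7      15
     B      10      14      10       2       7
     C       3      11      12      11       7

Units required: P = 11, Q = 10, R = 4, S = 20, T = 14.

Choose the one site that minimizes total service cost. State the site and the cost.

Choose B only; total service cost 428.

With exactly 1 open, each tenant uses its cheapest among the chosen.
{B}: P→B 10·11=110, Q→B 14·10=140, R→B 10·4=40, S→B 2·20=40, T→B 7·14=98. Service cost 428.
{C}: service cost 509
{A}: service cost 515
Among all 3 size-1 choices, {B} is lowest.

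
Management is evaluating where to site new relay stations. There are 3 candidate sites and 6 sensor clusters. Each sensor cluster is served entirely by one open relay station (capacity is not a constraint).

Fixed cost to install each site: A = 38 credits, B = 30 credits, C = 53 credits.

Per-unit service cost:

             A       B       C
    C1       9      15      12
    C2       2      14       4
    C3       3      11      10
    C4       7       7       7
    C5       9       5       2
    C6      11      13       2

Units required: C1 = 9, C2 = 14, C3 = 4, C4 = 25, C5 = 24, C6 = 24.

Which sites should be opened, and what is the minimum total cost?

For any fixed open set, each sensor cluster goes to its cheapest open site; total = fixed + service.
{A, C}: C1→A 9·9=81, C2→A 2·14=28, C3→A 3·4=12, C4→A 7·25=175, C5→C 2·24=48, C6→C 2·24=48. Service 392; fixed 91; total 483.
{A, B, C}: service 392 + fixed 121 = 513
{C}: service 475 + fixed 53 = 528
{B}: C1→B 15·9=135, C2→B 14·14=196, C3→B 11·4=44, C4→B 7·25=175, C5→B 5·24=120, C6→B 13·24=312. Service 982; fixed 30; total 1012.
No other subset beats 483.

Open A and C; minimum total cost 483.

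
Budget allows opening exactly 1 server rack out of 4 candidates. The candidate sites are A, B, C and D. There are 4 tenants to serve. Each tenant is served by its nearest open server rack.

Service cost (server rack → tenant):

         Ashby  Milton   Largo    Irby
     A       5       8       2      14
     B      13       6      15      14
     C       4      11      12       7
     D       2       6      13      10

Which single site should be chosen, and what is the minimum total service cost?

With exactly 1 open, each tenant uses its cheapest among the chosen.
{A}: Ashby→A 5, Milton→A 8, Largo→A 2, Irby→A 14. Service cost 29.
{D}: service cost 31
{C}: service cost 34
Among all 4 size-1 choices, {A} is lowest.

Choose A only; total service cost 29.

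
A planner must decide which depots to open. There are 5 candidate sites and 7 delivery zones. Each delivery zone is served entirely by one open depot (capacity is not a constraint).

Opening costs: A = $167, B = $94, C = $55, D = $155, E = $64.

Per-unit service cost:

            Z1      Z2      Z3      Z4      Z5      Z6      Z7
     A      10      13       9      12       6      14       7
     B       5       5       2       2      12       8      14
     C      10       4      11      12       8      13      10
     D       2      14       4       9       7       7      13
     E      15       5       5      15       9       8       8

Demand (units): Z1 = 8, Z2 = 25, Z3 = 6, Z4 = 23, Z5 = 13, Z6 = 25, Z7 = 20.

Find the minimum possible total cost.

For any fixed open set, each delivery zone goes to its cheapest open site; total = fixed + service.
{B, C}: Z1→B 5·8=40, Z2→C 4·25=100, Z3→B 2·6=12, Z4→B 2·23=46, Z5→C 8·13=104, Z6→B 8·25=200, Z7→C 10·20=200. Service 702; fixed 149; total 851.
{B, E}: service 700 + fixed 158 = 858
{B, C, E}: service 662 + fixed 213 = 875
{A, B, C, D, E}: service 567 + fixed 535 = 1102
No other subset beats 851.

Minimum total cost: 851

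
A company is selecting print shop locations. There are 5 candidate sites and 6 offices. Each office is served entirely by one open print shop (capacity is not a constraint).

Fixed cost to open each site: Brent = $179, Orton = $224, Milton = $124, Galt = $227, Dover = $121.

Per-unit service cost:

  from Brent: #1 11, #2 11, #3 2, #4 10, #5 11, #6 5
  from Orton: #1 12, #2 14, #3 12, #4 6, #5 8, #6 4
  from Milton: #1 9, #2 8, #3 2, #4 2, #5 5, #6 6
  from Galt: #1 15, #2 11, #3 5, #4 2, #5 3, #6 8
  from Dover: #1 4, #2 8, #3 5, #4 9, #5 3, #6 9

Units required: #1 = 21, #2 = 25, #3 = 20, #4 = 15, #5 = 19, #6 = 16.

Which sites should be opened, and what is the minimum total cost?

For any fixed open set, each office goes to its cheapest open site; total = fixed + service.
{Milton, Dover}: #1→Dover 4·21=84, #2→Milton 8·25=200, #3→Milton 2·20=40, #4→Milton 2·15=30, #5→Dover 3·19=57, #6→Milton 6·16=96. Service 507; fixed 245; total 752.
{Milton}: service 650 + fixed 124 = 774
{Dover}: service 720 + fixed 121 = 841
{Brent, Orton, Milton, Galt, Dover}: service 475 + fixed 875 = 1350
No other subset beats 752.

Open Milton and Dover; minimum total cost 752.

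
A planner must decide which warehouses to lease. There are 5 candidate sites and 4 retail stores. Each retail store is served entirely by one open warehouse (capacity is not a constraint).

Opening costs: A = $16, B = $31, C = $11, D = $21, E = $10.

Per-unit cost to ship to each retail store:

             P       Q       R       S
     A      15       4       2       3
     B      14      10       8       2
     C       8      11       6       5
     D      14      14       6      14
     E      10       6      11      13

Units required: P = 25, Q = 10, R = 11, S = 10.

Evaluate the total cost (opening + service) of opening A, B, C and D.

Total cost: 361

Each retail store is assigned to its cheapest site among the open ones.
{A, B, C, D}: P→C 8·25=200, Q→A 4·10=40, R→A 2·11=22, S→B 2·10=20. Service 282; fixed 79; total 361.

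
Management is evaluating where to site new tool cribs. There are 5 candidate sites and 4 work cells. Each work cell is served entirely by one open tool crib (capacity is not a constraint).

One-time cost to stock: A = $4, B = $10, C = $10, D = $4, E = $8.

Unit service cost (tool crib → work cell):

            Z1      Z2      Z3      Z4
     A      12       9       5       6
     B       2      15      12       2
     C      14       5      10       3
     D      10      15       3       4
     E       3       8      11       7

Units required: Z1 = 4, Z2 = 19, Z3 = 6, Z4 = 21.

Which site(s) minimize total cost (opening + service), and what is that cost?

For any fixed open set, each work cell goes to its cheapest open site; total = fixed + service.
{B, C, D}: Z1→B 2·4=8, Z2→C 5·19=95, Z3→D 3·6=18, Z4→B 2·21=42. Service 163; fixed 24; total 187.
{A, B, C, D}: Z1→B 2·4=8, Z2→C 5·19=95, Z3→D 3·6=18, Z4→B 2·21=42. Service 163; fixed 28; total 191.
{B, C, D, E}: service 163 + fixed 32 = 195
{A, B, C, D, E}: Z1→B 2·4=8, Z2→C 5·19=95, Z3→D 3·6=18, Z4→B 2·21=42. Service 163; fixed 36; total 199.
No other subset beats 187.

Open B, C and D; minimum total cost 187.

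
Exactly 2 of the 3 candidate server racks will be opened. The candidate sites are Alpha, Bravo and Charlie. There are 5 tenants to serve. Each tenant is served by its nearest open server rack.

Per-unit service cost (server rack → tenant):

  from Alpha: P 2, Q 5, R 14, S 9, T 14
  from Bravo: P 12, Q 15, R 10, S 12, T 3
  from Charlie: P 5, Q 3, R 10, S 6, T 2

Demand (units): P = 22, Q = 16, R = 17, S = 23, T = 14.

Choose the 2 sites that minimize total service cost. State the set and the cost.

With exactly 2 open, each tenant uses its cheapest among the chosen.
{Alpha, Charlie}: P→Alpha 2·22=44, Q→Charlie 3·16=48, R→Charlie 10·17=170, S→Charlie 6·23=138, T→Charlie 2·14=28. Service cost 428.
{Bravo, Charlie}: service cost 494
{Alpha, Bravo}: service cost 543
Among all 3 size-2 choices, {Alpha, Charlie} is lowest.

Choose Alpha and Charlie; total service cost 428.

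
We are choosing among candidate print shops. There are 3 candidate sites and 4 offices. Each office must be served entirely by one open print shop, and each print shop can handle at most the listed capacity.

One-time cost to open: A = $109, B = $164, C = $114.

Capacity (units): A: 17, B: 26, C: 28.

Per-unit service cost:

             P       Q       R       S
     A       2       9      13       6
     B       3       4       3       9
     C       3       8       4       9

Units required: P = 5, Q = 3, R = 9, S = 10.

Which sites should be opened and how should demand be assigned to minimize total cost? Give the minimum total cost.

Open {C}: P→C 3·5=15, Q→C 8·3=24, R→C 4·9=36, S→C 9·10=90.
Loads: C carries 27/28. Service 165; fixed 114; total 279.
Next best feasible plan costs 353.

Minimum total cost: 279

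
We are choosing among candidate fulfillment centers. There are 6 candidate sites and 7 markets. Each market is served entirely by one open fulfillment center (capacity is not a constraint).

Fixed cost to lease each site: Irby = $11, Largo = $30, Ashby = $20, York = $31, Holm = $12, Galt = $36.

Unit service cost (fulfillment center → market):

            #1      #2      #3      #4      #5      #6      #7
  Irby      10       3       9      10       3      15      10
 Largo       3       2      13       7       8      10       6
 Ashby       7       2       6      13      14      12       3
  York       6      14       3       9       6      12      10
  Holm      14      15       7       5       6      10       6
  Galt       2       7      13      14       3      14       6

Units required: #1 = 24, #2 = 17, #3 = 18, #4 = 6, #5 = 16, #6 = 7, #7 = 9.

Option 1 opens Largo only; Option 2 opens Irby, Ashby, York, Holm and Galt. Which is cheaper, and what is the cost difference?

Option 1: {Largo}: #1→Largo 3·24=72, #2→Largo 2·17=34, #3→Largo 13·18=234, #4→Largo 7·6=42, #5→Largo 8·16=128, #6→Largo 10·7=70, #7→Largo 6·9=54. Service 634; fixed 30; total 664.
Option 2: {Irby, Ashby, York, Holm, Galt}: #1→Galt 2·24=48, #2→Ashby 2·17=34, #3→York 3·18=54, #4→Holm 5·6=30, #5→Irby 3·16=48, #6→Holm 10·7=70, #7→Ashby 3·9=27. Service 311; fixed 110; total 421.
Difference: |664 − 421| = 243.

Option 2 is cheaper by 243.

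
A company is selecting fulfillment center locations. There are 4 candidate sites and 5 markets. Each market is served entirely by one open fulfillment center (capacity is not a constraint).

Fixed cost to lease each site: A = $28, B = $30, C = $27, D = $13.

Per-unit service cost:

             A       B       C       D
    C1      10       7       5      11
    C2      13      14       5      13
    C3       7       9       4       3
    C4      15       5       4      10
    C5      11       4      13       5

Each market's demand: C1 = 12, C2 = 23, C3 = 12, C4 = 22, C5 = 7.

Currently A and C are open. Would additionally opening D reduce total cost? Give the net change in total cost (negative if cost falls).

Current service cost with {A, C}: 388.
Adding D: each market re-picks its cheapest; new service cost 334, saving 54.
Extra fixed cost: 13. Net change = 13 − 54 = -41.
(Totals: 443 → 402.)

Yes — net change −41 (cost falls by 41).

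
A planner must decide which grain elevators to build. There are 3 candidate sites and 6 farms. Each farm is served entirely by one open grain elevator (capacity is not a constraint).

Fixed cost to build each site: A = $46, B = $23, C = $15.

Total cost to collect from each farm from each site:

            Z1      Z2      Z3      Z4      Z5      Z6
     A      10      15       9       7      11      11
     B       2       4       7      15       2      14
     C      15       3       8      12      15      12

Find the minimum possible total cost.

Minimum total cost: 67

For any fixed open set, each farm goes to its cheapest open site; total = fixed + service.
{B}: Z1→B 2, Z2→B 4, Z3→B 7, Z4→B 15, Z5→B 2, Z6→B 14. Service 44; fixed 23; total 67.
{B, C}: Z1→B 2, Z2→C 3, Z3→B 7, Z4→C 12, Z5→B 2, Z6→C 12. Service 38; fixed 38; total 76.
{C}: Z1→C 15, Z2→C 3, Z3→C 8, Z4→C 12, Z5→C 15, Z6→C 12. Service 65; fixed 15; total 80.
{A, B, C}: service 32 + fixed 84 = 116
No other subset beats 67.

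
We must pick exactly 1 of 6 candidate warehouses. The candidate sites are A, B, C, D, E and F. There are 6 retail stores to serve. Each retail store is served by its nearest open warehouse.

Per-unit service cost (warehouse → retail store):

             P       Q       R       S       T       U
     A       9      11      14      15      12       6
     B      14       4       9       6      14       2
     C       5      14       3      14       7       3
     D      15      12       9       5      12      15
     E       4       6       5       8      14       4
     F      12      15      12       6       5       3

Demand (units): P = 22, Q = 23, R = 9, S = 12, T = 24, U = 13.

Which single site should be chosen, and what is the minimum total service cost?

With exactly 1 open, each retail store uses its cheapest among the chosen.
{E}: P→E 4·22=88, Q→E 6·23=138, R→E 5·9=45, S→E 8·12=96, T→E 14·24=336, U→E 4·13=52. Service cost 755.
{C}: service cost 834
{B}: service cost 915
Among all 6 size-1 choices, {E} is lowest.

Choose E only; total service cost 755.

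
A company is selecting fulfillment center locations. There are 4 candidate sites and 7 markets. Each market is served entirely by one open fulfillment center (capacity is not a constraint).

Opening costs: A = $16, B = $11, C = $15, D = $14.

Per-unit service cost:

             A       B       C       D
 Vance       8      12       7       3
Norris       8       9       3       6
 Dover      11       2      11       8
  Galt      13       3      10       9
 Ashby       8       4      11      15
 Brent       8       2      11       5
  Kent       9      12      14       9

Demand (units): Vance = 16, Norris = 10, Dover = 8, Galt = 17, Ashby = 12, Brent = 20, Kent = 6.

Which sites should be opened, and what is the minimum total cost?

For any fixed open set, each market goes to its cheapest open site; total = fixed + service.
{B, C, D}: Vance→D 3·16=48, Norris→C 3·10=30, Dover→B 2·8=16, Galt→B 3·17=51, Ashby→B 4·12=48, Brent→B 2·20=40, Kent→D 9·6=54. Service 287; fixed 40; total 327.
{B, D}: service 317 + fixed 25 = 342
{A, B, C, D}: service 287 + fixed 56 = 343
{B}: service 509 + fixed 11 = 520
No other subset beats 327.

Open B, C and D; minimum total cost 327.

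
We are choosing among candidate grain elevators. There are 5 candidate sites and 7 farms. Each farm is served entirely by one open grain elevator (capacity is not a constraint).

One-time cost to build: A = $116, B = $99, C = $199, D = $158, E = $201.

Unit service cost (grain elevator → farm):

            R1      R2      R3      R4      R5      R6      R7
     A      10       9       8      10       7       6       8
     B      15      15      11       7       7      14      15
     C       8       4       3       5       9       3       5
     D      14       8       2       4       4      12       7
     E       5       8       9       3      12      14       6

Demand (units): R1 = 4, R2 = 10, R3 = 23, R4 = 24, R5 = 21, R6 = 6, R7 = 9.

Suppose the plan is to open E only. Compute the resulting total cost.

Each farm is assigned to its cheapest site among the open ones.
{E}: R1→E 5·4=20, R2→E 8·10=80, R3→E 9·23=207, R4→E 3·24=72, R5→E 12·21=252, R6→E 14·6=84, R7→E 6·9=54. Service 769; fixed 201; total 970.

Total cost: 970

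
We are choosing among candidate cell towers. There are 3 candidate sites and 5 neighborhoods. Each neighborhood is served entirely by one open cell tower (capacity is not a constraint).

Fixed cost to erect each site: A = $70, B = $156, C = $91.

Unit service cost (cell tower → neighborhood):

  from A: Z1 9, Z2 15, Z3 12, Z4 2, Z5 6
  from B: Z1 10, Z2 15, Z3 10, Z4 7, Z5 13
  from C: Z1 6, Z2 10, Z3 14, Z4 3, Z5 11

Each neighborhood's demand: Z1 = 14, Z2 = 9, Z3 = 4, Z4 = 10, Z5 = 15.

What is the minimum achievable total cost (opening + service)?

Minimum total cost: 489

For any fixed open set, each neighborhood goes to its cheapest open site; total = fixed + service.
{A}: Z1→A 9·14=126, Z2→A 15·9=135, Z3→A 12·4=48, Z4→A 2·10=20, Z5→A 6·15=90. Service 419; fixed 70; total 489.
{A, C}: Z1→C 6·14=84, Z2→C 10·9=90, Z3→A 12·4=48, Z4→A 2·10=20, Z5→A 6·15=90. Service 332; fixed 161; total 493.
{C}: Z1→C 6·14=84, Z2→C 10·9=90, Z3→C 14·4=56, Z4→C 3·10=30, Z5→C 11·15=165. Service 425; fixed 91; total 516.
{A, B, C}: service 324 + fixed 317 = 641
(All 7 nonempty subsets were checked; A only is lowest.)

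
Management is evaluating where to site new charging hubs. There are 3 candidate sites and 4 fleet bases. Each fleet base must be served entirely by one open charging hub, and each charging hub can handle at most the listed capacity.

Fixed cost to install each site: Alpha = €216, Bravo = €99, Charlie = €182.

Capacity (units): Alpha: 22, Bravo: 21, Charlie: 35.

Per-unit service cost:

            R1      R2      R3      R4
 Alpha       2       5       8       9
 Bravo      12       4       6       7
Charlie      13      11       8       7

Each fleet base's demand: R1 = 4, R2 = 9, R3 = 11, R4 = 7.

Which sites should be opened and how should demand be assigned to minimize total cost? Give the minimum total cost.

Minimum total cost: 470

Open {Charlie}: R1→Charlie 13·4=52, R2→Charlie 11·9=99, R3→Charlie 8·11=88, R4→Charlie 7·7=49.
Loads: Charlie carries 31/35. Service 288; fixed 182; total 470.
Next best feasible plan costs 483.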